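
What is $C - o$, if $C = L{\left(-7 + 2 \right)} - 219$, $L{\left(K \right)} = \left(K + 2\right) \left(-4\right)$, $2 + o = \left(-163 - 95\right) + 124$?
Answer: $-71$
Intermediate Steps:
$o = -136$ ($o = -2 + \left(\left(-163 - 95\right) + 124\right) = -2 + \left(-258 + 124\right) = -2 - 134 = -136$)
$L{\left(K \right)} = -8 - 4 K$ ($L{\left(K \right)} = \left(2 + K\right) \left(-4\right) = -8 - 4 K$)
$C = -207$ ($C = \left(-8 - 4 \left(-7 + 2\right)\right) - 219 = \left(-8 - -20\right) - 219 = \left(-8 + 20\right) - 219 = 12 - 219 = -207$)
$C - o = -207 - -136 = -207 + 136 = -71$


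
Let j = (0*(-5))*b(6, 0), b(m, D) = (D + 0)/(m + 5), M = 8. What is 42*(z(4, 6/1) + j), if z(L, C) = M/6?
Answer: 56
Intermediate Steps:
b(m, D) = D/(5 + m)
j = 0 (j = (0*(-5))*(0/(5 + 6)) = 0*(0/11) = 0*(0*(1/11)) = 0*0 = 0)
z(L, C) = 4/3 (z(L, C) = 8/6 = 8*(⅙) = 4/3)
42*(z(4, 6/1) + j) = 42*(4/3 + 0) = 42*(4/3) = 56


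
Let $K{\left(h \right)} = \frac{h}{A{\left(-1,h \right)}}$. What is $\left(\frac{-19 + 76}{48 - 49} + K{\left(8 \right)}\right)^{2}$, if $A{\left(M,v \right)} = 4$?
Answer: $3025$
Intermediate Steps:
$K{\left(h \right)} = \frac{h}{4}$
$\left(\frac{-19 + 76}{48 - 49} + K{\left(8 \right)}\right)^{2} = \left(\frac{-19 + 76}{48 - 49} + \frac{1}{4} \cdot 8\right)^{2} = \left(\frac{57}{-1} + 2\right)^{2} = \left(57 \left(-1\right) + 2\right)^{2} = \left(-57 + 2\right)^{2} = \left(-55\right)^{2} = 3025$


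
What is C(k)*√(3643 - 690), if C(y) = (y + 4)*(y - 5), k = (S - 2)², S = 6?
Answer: 220*√2953 ≈ 11955.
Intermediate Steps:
k = 16 (k = (6 - 2)² = 4² = 16)
C(y) = (-5 + y)*(4 + y) (C(y) = (4 + y)*(-5 + y) = (-5 + y)*(4 + y))
C(k)*√(3643 - 690) = (-20 + 16² - 1*16)*√(3643 - 690) = (-20 + 256 - 16)*√2953 = 220*√2953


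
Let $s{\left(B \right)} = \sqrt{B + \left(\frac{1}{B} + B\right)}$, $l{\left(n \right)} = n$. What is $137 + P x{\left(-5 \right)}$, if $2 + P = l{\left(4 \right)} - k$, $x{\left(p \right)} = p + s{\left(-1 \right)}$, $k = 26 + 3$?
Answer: $272 - 27 i \sqrt{3} \approx 272.0 - 46.765 i$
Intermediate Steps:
$s{\left(B \right)} = \sqrt{\frac{1}{B} + 2 B}$ ($s{\left(B \right)} = \sqrt{B + \left(B + \frac{1}{B}\right)} = \sqrt{\frac{1}{B} + 2 B}$)
$k = 29$
$x{\left(p \right)} = p + i \sqrt{3}$ ($x{\left(p \right)} = p + \sqrt{\frac{1}{-1} + 2 \left(-1\right)} = p + \sqrt{-1 - 2} = p + \sqrt{-3} = p + i \sqrt{3}$)
$P = -27$ ($P = -2 + \left(4 - 29\right) = -2 - 25 = -27$)
$137 + P x{\left(-5 \right)} = 137 - 27 \left(-5 + i \sqrt{3}\right) = 137 + \left(135 - 27 i \sqrt{3}\right) = 272 - 27 i \sqrt{3}$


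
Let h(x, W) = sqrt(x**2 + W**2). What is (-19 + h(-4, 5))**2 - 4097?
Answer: -4097 + (19 - sqrt(41))**2 ≈ -3938.3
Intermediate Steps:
h(x, W) = sqrt(W**2 + x**2)
(-19 + h(-4, 5))**2 - 4097 = (-19 + sqrt(5**2 + (-4)**2))**2 - 4097 = (-19 + sqrt(25 + 16))**2 - 4097 = (-19 + sqrt(41))**2 - 4097 = -4097 + (-19 + sqrt(41))**2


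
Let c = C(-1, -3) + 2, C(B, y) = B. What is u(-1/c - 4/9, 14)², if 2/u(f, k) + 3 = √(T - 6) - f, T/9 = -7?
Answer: 324/(-14 + 9*I*√69)² ≈ -0.052212 + 0.020266*I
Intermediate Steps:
T = -63 (T = 9*(-7) = -63)
c = 1 (c = -1 + 2 = 1)
u(f, k) = 2/(-3 - f + I*√69) (u(f, k) = 2/(-3 + (√(-63 - 6) - f)) = 2/(-3 + (√(-69) - f)) = 2/(-3 + (I*√69 - f)) = 2/(-3 + (-f + I*√69)) = 2/(-3 - f + I*√69))
u(-1/c - 4/9, 14)² = (-2/(3 + (-1/1 - 4/9) - I*√69))² = (-2/(3 + (-1*1 - 4*⅑) - I*√69))² = (-2/(3 + (-1 - 4/9) - I*√69))² = (-2/(3 - 13/9 - I*√69))² = (-2/(14/9 - I*√69))² = 4/(14/9 - I*√69)²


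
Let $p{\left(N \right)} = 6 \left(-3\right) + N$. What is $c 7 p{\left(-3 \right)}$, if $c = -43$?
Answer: $6321$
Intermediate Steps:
$p{\left(N \right)} = -18 + N$
$c 7 p{\left(-3 \right)} = \left(-43\right) 7 \left(-18 - 3\right) = \left(-301\right) \left(-21\right) = 6321$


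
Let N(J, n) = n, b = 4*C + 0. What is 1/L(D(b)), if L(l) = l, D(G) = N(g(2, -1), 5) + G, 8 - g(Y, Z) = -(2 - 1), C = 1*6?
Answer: 1/29 ≈ 0.034483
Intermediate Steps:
C = 6
g(Y, Z) = 9 (g(Y, Z) = 8 - (-1)*(2 - 1) = 8 - (-1) = 8 - 1*(-1) = 8 + 1 = 9)
b = 24 (b = 4*6 + 0 = 24 + 0 = 24)
D(G) = 5 + G
1/L(D(b)) = 1/(5 + 24) = 1/29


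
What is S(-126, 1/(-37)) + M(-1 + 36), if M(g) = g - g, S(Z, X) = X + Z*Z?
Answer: 587411/37 ≈ 15876.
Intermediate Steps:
S(Z, X) = X + Z²
M(g) = 0
S(-126, 1/(-37)) + M(-1 + 36) = (1/(-37) + (-126)²) + 0 = (-1/37 + 15876) + 0 = 587411/37 + 0 = 587411/37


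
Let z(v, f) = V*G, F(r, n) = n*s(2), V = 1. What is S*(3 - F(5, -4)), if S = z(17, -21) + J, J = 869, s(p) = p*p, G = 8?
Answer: 16663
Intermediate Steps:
s(p) = p²
F(r, n) = 4*n (F(r, n) = n*2² = n*4 = 4*n)
z(v, f) = 8 (z(v, f) = 1*8 = 8)
S = 877 (S = 8 + 869 = 877)
S*(3 - F(5, -4)) = 877*(3 - 4*(-4)) = 877*(3 - 1*(-16)) = 877*(3 + 16) = 877*19 = 16663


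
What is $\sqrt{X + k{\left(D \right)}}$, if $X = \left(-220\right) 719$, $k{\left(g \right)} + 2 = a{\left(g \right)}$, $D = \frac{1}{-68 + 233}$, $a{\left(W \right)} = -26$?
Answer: $16 i \sqrt{618} \approx 397.75 i$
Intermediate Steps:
$D = \frac{1}{165} \approx 0.0060606$
$k{\left(g \right)} = -28$ ($k{\left(g \right)} = -2 - 26 = -28$)
$X = -158180$
$\sqrt{X + k{\left(D \right)}} = \sqrt{-158180 - 28} = \sqrt{-158208} = 16 i \sqrt{618}$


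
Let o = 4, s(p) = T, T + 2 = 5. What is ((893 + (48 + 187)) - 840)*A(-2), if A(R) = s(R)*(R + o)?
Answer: 1728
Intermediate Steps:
T = 3 (T = -2 + 5 = 3)
s(p) = 3
A(R) = 12 + 3*R (A(R) = 3*(R + 4) = 3*(4 + R) = 12 + 3*R)
((893 + (48 + 187)) - 840)*A(-2) = ((893 + (48 + 187)) - 840)*(12 + 3*(-2)) = ((893 + 235) - 840)*(12 - 6) = (1128 - 840)*6 = 288*6 = 1728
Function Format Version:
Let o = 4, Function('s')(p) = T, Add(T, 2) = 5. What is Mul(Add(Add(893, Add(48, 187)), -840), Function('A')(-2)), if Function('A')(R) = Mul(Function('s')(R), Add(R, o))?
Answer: 1728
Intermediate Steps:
T = 3 (T = Add(-2, 5) = 3)
Function('s')(p) = 3
Function('A')(R) = Add(12, Mul(3, R)) (Function('A')(R) = Mul(3, Add(R, 4)) = Mul(3, Add(4, R)) = Add(12, Mul(3, R)))
Mul(Add(Add(893, Add(48, 187)), -840), Function('A')(-2)) = Mul(Add(Add(893, Add(48, 187)), -840), Add(12, Mul(3, -2))) = Mul(Add(Add(893, 235), -840), Add(12, -6)) = Mul(Add(1128, -840), 6) = Mul(288, 6) = 1728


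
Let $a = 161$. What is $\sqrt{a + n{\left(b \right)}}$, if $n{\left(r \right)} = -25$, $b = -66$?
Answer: $2 \sqrt{34} \approx 11.662$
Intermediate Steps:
$\sqrt{a + n{\left(b \right)}} = \sqrt{161 - 25} = \sqrt{136} = 2 \sqrt{34}$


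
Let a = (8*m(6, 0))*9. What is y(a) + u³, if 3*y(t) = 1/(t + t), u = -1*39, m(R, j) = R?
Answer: -153754847/2592 ≈ -59319.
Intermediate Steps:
a = 432 (a = (8*6)*9 = 48*9 = 432)
u = -39
y(t) = 1/(6*t) (y(t) = 1/(3*(t + t)) = 1/(3*((2*t))) = (1/(2*t))/3 = 1/(6*t))
y(a) + u³ = (⅙)/432 + (-39)³ = (⅙)*(1/432) - 59319 = 1/2592 - 59319 = -153754847/2592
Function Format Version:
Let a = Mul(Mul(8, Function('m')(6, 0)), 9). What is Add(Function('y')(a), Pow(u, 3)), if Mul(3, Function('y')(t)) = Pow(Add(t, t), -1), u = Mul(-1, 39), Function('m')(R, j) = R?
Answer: Rational(-153754847, 2592) ≈ -59319.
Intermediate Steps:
a = 432 (a = Mul(Mul(8, 6), 9) = Mul(48, 9) = 432)
u = -39
Function('y')(t) = Mul(Rational(1, 6), Pow(t, -1)) (Function('y')(t) = Mul(Rational(1, 3), Pow(Add(t, t), -1)) = Mul(Rational(1, 3), Pow(Mul(2, t), -1)) = Mul(Rational(1, 3), Mul(Rational(1, 2), Pow(t, -1))) = Mul(Rational(1, 6), Pow(t, -1)))
Add(Function('y')(a), Pow(u, 3)) = Add(Mul(Rational(1, 6), Pow(432, -1)), Pow(-39, 3)) = Add(Mul(Rational(1, 6), Rational(1, 432)), -59319) = Add(Rational(1, 2592), -59319) = Rational(-153754847, 2592)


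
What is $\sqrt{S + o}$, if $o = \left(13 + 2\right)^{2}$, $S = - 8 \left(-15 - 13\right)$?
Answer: $\sqrt{449} \approx 21.19$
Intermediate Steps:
$S = 224$ ($S = \left(-8\right) \left(-28\right) = 224$)
$o = 225$ ($o = 15^{2} = 225$)
$\sqrt{S + o} = \sqrt{224 + 225} = \sqrt{449}$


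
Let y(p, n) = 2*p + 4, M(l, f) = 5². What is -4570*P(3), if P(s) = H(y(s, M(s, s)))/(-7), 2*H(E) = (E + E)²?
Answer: 914000/7 ≈ 1.3057e+5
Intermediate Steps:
M(l, f) = 25
y(p, n) = 4 + 2*p
H(E) = 2*E² (H(E) = (E + E)²/2 = (2*E)²/2 = (4*E²)/2 = 2*E²)
P(s) = -2*(4 + 2*s)²/7 (P(s) = (2*(4 + 2*s)²)/(-7) = (2*(4 + 2*s)²)*(-⅐) = -2*(4 + 2*s)²/7)
-4570*P(3) = -(-36560)*(2 + 3)²/7 = -(-36560)*5²/7 = -(-36560)*25/7 = -4570*(-200/7) = 914000/7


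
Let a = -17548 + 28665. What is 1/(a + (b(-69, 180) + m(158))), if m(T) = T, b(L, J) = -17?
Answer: 1/11258 ≈ 8.8826e-5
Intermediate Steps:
a = 11117
1/(a + (b(-69, 180) + m(158))) = 1/(11117 + (-17 + 158)) = 1/(11117 + 141) = 1/11258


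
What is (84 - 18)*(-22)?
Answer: -1452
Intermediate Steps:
(84 - 18)*(-22) = 66*(-22) = -1452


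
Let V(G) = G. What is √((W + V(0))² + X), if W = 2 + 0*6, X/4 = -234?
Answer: 2*I*√233 ≈ 30.529*I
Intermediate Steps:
X = -936 (X = 4*(-234) = -936)
W = 2 (W = 2 + 0 = 2)
√((W + V(0))² + X) = √((2 + 0)² - 936) = √(2² - 936) = √(4 - 936) = √(-932) = 2*I*√233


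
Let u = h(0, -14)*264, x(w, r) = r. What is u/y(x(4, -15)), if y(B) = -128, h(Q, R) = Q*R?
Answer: 0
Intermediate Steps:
u = 0 (u = (0*(-14))*264 = 0*264 = 0)
u/y(x(4, -15)) = 0/(-128) = 0*(-1/128) = 0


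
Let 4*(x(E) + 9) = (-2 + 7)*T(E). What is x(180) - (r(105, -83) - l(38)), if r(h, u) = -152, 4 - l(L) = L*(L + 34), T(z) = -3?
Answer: -10371/4 ≈ -2592.8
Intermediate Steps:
l(L) = 4 - L*(34 + L) (l(L) = 4 - L*(L + 34) = 4 - L*(34 + L))
x(E) = -51/4 (x(E) = -9 + ((-2 + 7)*(-3))/4 = -9 + (5*(-3))/4 = -9 + (¼)*(-15) = -9 - 15/4 = -51/4)
x(180) - (r(105, -83) - l(38)) = -51/4 - (-152 - (4 - 1*38² - 34*38)) = -51/4 - (-152 - (4 - 1*1444 - 1292)) = -51/4 - (-152 - (4 - 1444 - 1292)) = -51/4 - (-152 - 1*(-2732)) = -51/4 - (-152 + 2732) = -51/4 - 1*2580 = -51/4 - 2580 = -10371/4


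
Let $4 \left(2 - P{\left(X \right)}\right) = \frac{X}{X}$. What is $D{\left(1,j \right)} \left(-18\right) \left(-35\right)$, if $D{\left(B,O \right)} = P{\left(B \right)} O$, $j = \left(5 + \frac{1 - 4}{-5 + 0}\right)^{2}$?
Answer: $\frac{172872}{5} \approx 34574.0$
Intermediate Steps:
$P{\left(X \right)} = \frac{7}{4}$ ($P{\left(X \right)} = 2 - \frac{X \frac{1}{X}}{4} = 2 - \frac{1}{4} = \frac{7}{4}$)
$j = \frac{784}{25}$ ($j = \left(5 - \frac{3}{-5}\right)^{2} = \left(5 - - \frac{3}{5}\right)^{2} = \left(5 + \frac{3}{5}\right)^{2} = \left(\frac{28}{5}\right)^{2} = \frac{784}{25} \approx 31.36$)
$D{\left(B,O \right)} = \frac{7 O}{4}$
$D{\left(1,j \right)} \left(-18\right) \left(-35\right) = \frac{7}{4} \cdot \frac{784}{25} \left(-18\right) \left(-35\right) = \frac{1372}{25} \left(-18\right) \left(-35\right) = \left(- \frac{24696}{25}\right) \left(-35\right) = \frac{172872}{5}$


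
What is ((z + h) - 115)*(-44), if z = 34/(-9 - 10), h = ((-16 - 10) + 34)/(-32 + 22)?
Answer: 491524/95 ≈ 5173.9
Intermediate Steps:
h = -⅘ (h = (-26 + 34)/(-10) = 8*(-⅒) = -⅘ ≈ -0.80000)
z = -34/19 (z = 34/(-19) = 34*(-1/19) = -34/19 ≈ -1.7895)
((z + h) - 115)*(-44) = ((-34/19 - ⅘) - 115)*(-44) = (-246/95 - 115)*(-44) = -11171/95*(-44) = 491524/95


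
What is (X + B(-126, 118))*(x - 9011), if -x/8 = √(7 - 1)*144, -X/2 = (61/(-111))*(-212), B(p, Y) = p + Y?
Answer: 241062272/111 + 10272768*√6/37 ≈ 2.8518e+6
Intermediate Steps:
B(p, Y) = Y + p
X = -25864/111 (X = -2*61/(-111)*(-212) = -2*61*(-1/111)*(-212) = -(-122)*(-212)/111 = -2*12932/111 = -25864/111 ≈ -233.01)
x = -1152*√6 (x = -8*√(7 - 1)*144 = -8*√6*144 = -1152*√6 ≈ -2821.8)
(X + B(-126, 118))*(x - 9011) = (-25864/111 + (118 - 126))*(-1152*√6 - 9011) = (-25864/111 - 8)*(-9011 - 1152*√6) = -26752*(-9011 - 1152*√6)/111 = 241062272/111 + 10272768*√6/37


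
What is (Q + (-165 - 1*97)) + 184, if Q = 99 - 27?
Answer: -6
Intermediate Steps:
Q = 72
(Q + (-165 - 1*97)) + 184 = (72 + (-165 - 1*97)) + 184 = (72 + (-165 - 97)) + 184 = (72 - 262) + 184 = -190 + 184 = -6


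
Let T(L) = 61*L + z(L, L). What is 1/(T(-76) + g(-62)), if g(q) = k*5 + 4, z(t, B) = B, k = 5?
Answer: -1/4683 ≈ -0.00021354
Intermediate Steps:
T(L) = 62*L (T(L) = 61*L + L = 62*L)
g(q) = 29 (g(q) = 5*5 + 4 = 25 + 4 = 29)
1/(T(-76) + g(-62)) = 1/(62*(-76) + 29) = 1/(-4712 + 29) = 1/(-4683) = -1/4683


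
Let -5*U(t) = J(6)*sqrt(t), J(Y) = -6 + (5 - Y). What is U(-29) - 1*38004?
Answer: -38004 + 7*I*sqrt(29)/5 ≈ -38004.0 + 7.5392*I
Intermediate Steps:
J(Y) = -1 - Y
U(t) = 7*sqrt(t)/5 (U(t) = -(-1 - 1*6)*sqrt(t)/5 = -(-1 - 6)*sqrt(t)/5 = -(-7)*sqrt(t)/5 = 7*sqrt(t)/5)
U(-29) - 1*38004 = 7*sqrt(-29)/5 - 1*38004 = 7*(I*sqrt(29))/5 - 38004 = 7*I*sqrt(29)/5 - 38004 = -38004 + 7*I*sqrt(29)/5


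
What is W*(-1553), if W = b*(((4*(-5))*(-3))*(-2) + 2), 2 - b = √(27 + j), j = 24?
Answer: 366508 - 183254*√51 ≈ -9.4219e+5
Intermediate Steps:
b = 2 - √51 (b = 2 - √(27 + 24) = 2 - √51 ≈ -5.1414)
W = -236 + 118*√51 (W = (2 - √51)*(((4*(-5))*(-3))*(-2) + 2) = (2 - √51)*(-20*(-3)*(-2) + 2) = (2 - √51)*(60*(-2) + 2) = (2 - √51)*(-120 + 2) = (2 - √51)*(-118) = -236 + 118*√51 ≈ 606.69)
W*(-1553) = (-236 + 118*√51)*(-1553) = 366508 - 183254*√51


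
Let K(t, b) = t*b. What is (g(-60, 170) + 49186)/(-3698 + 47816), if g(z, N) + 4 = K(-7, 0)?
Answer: 8197/7353 ≈ 1.1148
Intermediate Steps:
K(t, b) = b*t
g(z, N) = -4 (g(z, N) = -4 + 0*(-7) = -4 + 0 = -4)
(g(-60, 170) + 49186)/(-3698 + 47816) = (-4 + 49186)/(-3698 + 47816) = 49182/44118 = 49182*(1/44118) = 8197/7353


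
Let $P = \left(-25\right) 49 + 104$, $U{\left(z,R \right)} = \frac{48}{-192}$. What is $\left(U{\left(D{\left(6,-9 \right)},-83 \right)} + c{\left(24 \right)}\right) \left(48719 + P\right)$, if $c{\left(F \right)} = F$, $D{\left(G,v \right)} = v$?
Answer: $\frac{2260905}{2} \approx 1.1305 \cdot 10^{6}$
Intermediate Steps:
$U{\left(z,R \right)} = - \frac{1}{4}$ ($U{\left(z,R \right)} = 48 \left(- \frac{1}{192}\right) = - \frac{1}{4}$)
$P = -1121$ ($P = -1225 + 104 = -1121$)
$\left(U{\left(D{\left(6,-9 \right)},-83 \right)} + c{\left(24 \right)}\right) \left(48719 + P\right) = \left(- \frac{1}{4} + 24\right) \left(48719 - 1121\right) = \frac{95}{4} \cdot 47598 = \frac{2260905}{2}$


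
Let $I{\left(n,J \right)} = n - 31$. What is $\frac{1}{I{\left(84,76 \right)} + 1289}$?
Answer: $\frac{1}{1342} \approx 0.00074516$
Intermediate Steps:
$I{\left(n,J \right)} = -31 + n$ ($I{\left(n,J \right)} = n - 31 = -31 + n$)
$\frac{1}{I{\left(84,76 \right)} + 1289} = \frac{1}{\left(-31 + 84\right) + 1289} = \frac{1}{53 + 1289} = \frac{1}{1342}$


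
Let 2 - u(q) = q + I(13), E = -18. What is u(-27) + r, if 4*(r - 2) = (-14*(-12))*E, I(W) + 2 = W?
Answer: -736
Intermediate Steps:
I(W) = -2 + W
r = -754 (r = 2 + (-14*(-12)*(-18))/4 = 2 + (168*(-18))/4 = 2 + (¼)*(-3024) = 2 - 756 = -754)
u(q) = -9 - q (u(q) = 2 - (q + (-2 + 13)) = 2 - (q + 11) = 2 - (11 + q) = 2 + (-11 - q) = -9 - q)
u(-27) + r = (-9 - 1*(-27)) - 754 = (-9 + 27) - 754 = 18 - 754 = -736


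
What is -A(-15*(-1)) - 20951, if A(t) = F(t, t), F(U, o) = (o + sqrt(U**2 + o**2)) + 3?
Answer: -20969 - 15*sqrt(2) ≈ -20990.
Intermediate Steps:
F(U, o) = 3 + o + sqrt(U**2 + o**2)
A(t) = 3 + t + sqrt(2)*sqrt(t**2) (A(t) = 3 + t + sqrt(t**2 + t**2) = 3 + t + sqrt(2*t**2) = 3 + t + sqrt(2)*sqrt(t**2))
-A(-15*(-1)) - 20951 = -(3 - 15*(-1) + sqrt(2)*sqrt((-15*(-1))**2)) - 20951 = -(3 + 15 + sqrt(2)*sqrt(15**2)) - 20951 = -(3 + 15 + sqrt(2)*sqrt(225)) - 20951 = -(3 + 15 + sqrt(2)*15) - 20951 = -(3 + 15 + 15*sqrt(2)) - 20951 = -(18 + 15*sqrt(2)) - 20951 = (-18 - 15*sqrt(2)) - 20951 = -20969 - 15*sqrt(2)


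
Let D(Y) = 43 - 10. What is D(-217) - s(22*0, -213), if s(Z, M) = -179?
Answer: 212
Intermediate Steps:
D(Y) = 33
D(-217) - s(22*0, -213) = 33 - 1*(-179) = 33 + 179 = 212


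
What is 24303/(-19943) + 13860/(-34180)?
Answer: -55354326/34082587 ≈ -1.6241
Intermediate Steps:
24303/(-19943) + 13860/(-34180) = 24303*(-1/19943) + 13860*(-1/34180) = -24303/19943 - 693/1709 = -55354326/34082587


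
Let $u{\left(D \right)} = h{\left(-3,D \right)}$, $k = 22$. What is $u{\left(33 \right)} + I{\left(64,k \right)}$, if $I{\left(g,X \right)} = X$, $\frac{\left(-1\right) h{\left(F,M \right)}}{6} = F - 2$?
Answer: $52$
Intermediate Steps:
$h{\left(F,M \right)} = 12 - 6 F$ ($h{\left(F,M \right)} = - 6 \left(F - 2\right) = - 6 \left(-2 + F\right) = 12 - 6 F$)
$u{\left(D \right)} = 30$ ($u{\left(D \right)} = 12 - -18 = 12 + 18 = 30$)
$u{\left(33 \right)} + I{\left(64,k \right)} = 30 + 22 = 52$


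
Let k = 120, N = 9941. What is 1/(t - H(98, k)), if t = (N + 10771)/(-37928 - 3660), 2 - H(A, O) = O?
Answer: 10397/1221668 ≈ 0.0085105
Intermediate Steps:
H(A, O) = 2 - O
t = -5178/10397 (t = (9941 + 10771)/(-37928 - 3660) = 20712/(-41588) = 20712*(-1/41588) = -5178/10397 ≈ -0.49803)
1/(t - H(98, k)) = 1/(-5178/10397 - (2 - 1*120)) = 1/(-5178/10397 - (2 - 120)) = 1/(-5178/10397 - 1*(-118)) = 1/(-5178/10397 + 118) = 1/(1221668/10397) = 10397/1221668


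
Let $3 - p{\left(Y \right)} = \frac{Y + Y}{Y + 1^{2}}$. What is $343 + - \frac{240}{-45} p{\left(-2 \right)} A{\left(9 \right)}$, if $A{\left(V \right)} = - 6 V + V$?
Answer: $583$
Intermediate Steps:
$A{\left(V \right)} = - 5 V$
$p{\left(Y \right)} = 3 - \frac{2 Y}{1 + Y}$ ($p{\left(Y \right)} = 3 - \frac{Y + Y}{Y + 1^{2}} = 3 - \frac{2 Y}{Y + 1} = 3 - \frac{2 Y}{1 + Y}$)
$343 + - \frac{240}{-45} p{\left(-2 \right)} A{\left(9 \right)} = 343 + - \frac{240}{-45} \frac{3 - 2}{1 - 2} \left(\left(-5\right) 9\right) = 343 + \left(-240\right) \left(- \frac{1}{45}\right) \frac{1}{-1} \cdot 1 \left(-45\right) = 343 + \frac{16 \left(-1\right) 1 \left(-45\right)}{3} = 343 + \frac{16 \left(\left(-1\right) \left(-45\right)\right)}{3} = 343 + \frac{16}{3} \cdot 45 = 343 + 240 = 583$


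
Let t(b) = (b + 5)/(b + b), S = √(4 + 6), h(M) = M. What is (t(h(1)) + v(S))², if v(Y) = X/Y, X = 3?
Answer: 99/10 + 9*√10/5 ≈ 15.592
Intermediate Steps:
S = √10 ≈ 3.1623
t(b) = (5 + b)/(2*b) (t(b) = (5 + b)/((2*b)) = (5 + b)*(1/(2*b)) = (5 + b)/(2*b))
v(Y) = 3/Y
(t(h(1)) + v(S))² = ((½)*(5 + 1)/1 + 3/(√10))² = ((½)*1*6 + 3*(√10/10))² = (3 + 3*√10/10)²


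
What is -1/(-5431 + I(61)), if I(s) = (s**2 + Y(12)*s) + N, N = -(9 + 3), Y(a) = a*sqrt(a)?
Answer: -287/577434 - 122*sqrt(3)/288717 ≈ -0.0012289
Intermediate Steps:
Y(a) = a**(3/2)
N = -12 (N = -1*12 = -12)
I(s) = -12 + s**2 + 24*s*sqrt(3) (I(s) = (s**2 + 12**(3/2)*s) - 12 = (s**2 + (24*sqrt(3))*s) - 12 = (s**2 + 24*s*sqrt(3)) - 12 = -12 + s**2 + 24*s*sqrt(3))
-1/(-5431 + I(61)) = -1/(-5431 + (-12 + 61**2 + 24*61*sqrt(3))) = -1/(-5431 + (-12 + 3721 + 1464*sqrt(3))) = -1/(-5431 + (3709 + 1464*sqrt(3))) = -1/(-1722 + 1464*sqrt(3))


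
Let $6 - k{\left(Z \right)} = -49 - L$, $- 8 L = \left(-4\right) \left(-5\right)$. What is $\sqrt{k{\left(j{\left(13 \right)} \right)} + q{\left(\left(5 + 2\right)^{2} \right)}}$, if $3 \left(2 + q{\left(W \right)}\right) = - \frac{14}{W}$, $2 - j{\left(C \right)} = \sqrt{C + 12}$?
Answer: $\frac{\sqrt{88914}}{42} \approx 7.0996$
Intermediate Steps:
$L = - \frac{5}{2}$ ($L = - \frac{\left(-4\right) \left(-5\right)}{8} = \left(- \frac{1}{8}\right) 20 = - \frac{5}{2} \approx -2.5$)
$j{\left(C \right)} = 2 - \sqrt{12 + C}$ ($j{\left(C \right)} = 2 - \sqrt{C + 12} = 2 - \sqrt{12 + C}$)
$k{\left(Z \right)} = \frac{105}{2}$ ($k{\left(Z \right)} = 6 - \left(-49 - - \frac{5}{2}\right) = 6 - \left(-49 + \frac{5}{2}\right) = 6 - - \frac{93}{2} = 6 + \frac{93}{2} = \frac{105}{2}$)
$q{\left(W \right)} = -2 - \frac{14}{3 W}$ ($q{\left(W \right)} = -2 + \frac{\left(-14\right) \frac{1}{W}}{3} = -2 - \frac{14}{3 W}$)
$\sqrt{k{\left(j{\left(13 \right)} \right)} + q{\left(\left(5 + 2\right)^{2} \right)}} = \sqrt{\frac{105}{2} - \left(2 + \frac{14}{3 \left(5 + 2\right)^{2}}\right)} = \sqrt{\frac{105}{2} - \left(2 + \frac{14}{3 \cdot 7^{2}}\right)} = \sqrt{\frac{105}{2} - \left(2 + \frac{14}{3 \cdot 49}\right)} = \sqrt{\frac{105}{2} - \frac{44}{21}} = \sqrt{\frac{2117}{42}} = \frac{\sqrt{88914}}{42}$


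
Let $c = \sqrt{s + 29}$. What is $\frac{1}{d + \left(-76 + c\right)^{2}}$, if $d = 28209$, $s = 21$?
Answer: $\frac{6807}{231445205} + \frac{152 \sqrt{2}}{231445205} \approx 3.034 \cdot 10^{-5}$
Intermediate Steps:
$c = 5 \sqrt{2}$ ($c = \sqrt{21 + 29} = \sqrt{50} = 5 \sqrt{2} \approx 7.0711$)
$\frac{1}{d + \left(-76 + c\right)^{2}} = \frac{1}{28209 + \left(-76 + 5 \sqrt{2}\right)^{2}}$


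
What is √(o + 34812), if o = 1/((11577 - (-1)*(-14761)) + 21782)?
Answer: √12040969665046/18598 ≈ 186.58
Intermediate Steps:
o = 1/18598 (o = 1/((11577 - 1*14761) + 21782) = 1/((11577 - 14761) + 21782) = 1/(-3184 + 21782) = 1/18598 ≈ 5.3769e-5)
√(o + 34812) = √(1/18598 + 34812) = √(647433577/18598) = √12040969665046/18598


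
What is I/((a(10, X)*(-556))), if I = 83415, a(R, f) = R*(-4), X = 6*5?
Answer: 16683/4448 ≈ 3.7507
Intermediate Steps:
X = 30
a(R, f) = -4*R
I/((a(10, X)*(-556))) = 83415/((-4*10*(-556))) = 83415/((-40*(-556))) = 83415/22240 = 83415*(1/22240) = 16683/4448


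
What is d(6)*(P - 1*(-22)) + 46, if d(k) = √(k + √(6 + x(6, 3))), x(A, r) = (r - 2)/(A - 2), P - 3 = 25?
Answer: 46 + 25*√34 ≈ 191.77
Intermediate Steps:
P = 28 (P = 3 + 25 = 28)
x(A, r) = (-2 + r)/(-2 + A)
d(k) = √(5/2 + k) (d(k) = √(k + √(6 + (-2 + 3)/(-2 + 6))) = √(k + √(6 + 1/4)) = √(k + √(6 + (¼)*1)) = √(k + √(6 + ¼)) = √(k + √(25/4)) = √(k + 5/2) = √(5/2 + k))
d(6)*(P - 1*(-22)) + 46 = (√(10 + 4*6)/2)*(28 - 1*(-22)) + 46 = (√(10 + 24)/2)*(28 + 22) + 46 = (√34/2)*50 + 46 = 25*√34 + 46 = 46 + 25*√34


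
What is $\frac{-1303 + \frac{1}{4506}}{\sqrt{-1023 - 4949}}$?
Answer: $\frac{5871317 i \sqrt{1493}}{13454916} \approx 16.861 i$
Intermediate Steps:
$\frac{-1303 + \frac{1}{4506}}{\sqrt{-1023 - 4949}} = \frac{-1303 + \frac{1}{4506}}{\sqrt{-5972}} = - \frac{5871317}{4506 \cdot 2 i \sqrt{1493}} = - \frac{5871317 \left(- \frac{i \sqrt{1493}}{2986}\right)}{4506} = \frac{5871317 i \sqrt{1493}}{13454916}$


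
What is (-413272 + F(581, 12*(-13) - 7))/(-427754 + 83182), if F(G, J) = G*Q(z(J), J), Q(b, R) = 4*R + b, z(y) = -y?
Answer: 697381/344572 ≈ 2.0239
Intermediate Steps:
Q(b, R) = b + 4*R
F(G, J) = 3*G*J (F(G, J) = G*(-J + 4*J) = G*(3*J) = 3*G*J)
(-413272 + F(581, 12*(-13) - 7))/(-427754 + 83182) = (-413272 + 3*581*(12*(-13) - 7))/(-427754 + 83182) = (-413272 + 3*581*(-156 - 7))/(-344572) = (-413272 + 3*581*(-163))*(-1/344572) = (-413272 - 284109)*(-1/344572) = -697381*(-1/344572) = 697381/344572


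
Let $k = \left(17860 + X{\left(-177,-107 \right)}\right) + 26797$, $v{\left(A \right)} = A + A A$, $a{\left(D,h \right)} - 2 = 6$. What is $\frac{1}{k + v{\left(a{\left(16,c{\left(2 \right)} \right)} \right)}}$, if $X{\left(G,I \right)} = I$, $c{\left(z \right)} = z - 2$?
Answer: $\frac{1}{44622} \approx 2.241 \cdot 10^{-5}$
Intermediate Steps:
$c{\left(z \right)} = -2 + z$
$a{\left(D,h \right)} = 8$ ($a{\left(D,h \right)} = 2 + 6 = 8$)
$v{\left(A \right)} = A + A^{2}$
$k = 44550$ ($k = \left(17860 - 107\right) + 26797 = 17753 + 26797 = 44550$)
$\frac{1}{k + v{\left(a{\left(16,c{\left(2 \right)} \right)} \right)}} = \frac{1}{44550 + 8 \left(1 + 8\right)} = \frac{1}{44550 + 8 \cdot 9} = \frac{1}{44550 + 72} = \frac{1}{44622}$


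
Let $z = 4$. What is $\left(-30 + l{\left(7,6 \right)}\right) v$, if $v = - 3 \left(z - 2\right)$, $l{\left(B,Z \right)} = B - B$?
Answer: $180$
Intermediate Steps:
$l{\left(B,Z \right)} = 0$
$v = -6$ ($v = - 3 \left(4 - 2\right) = \left(-3\right) 2 = -6$)
$\left(-30 + l{\left(7,6 \right)}\right) v = \left(-30 + 0\right) \left(-6\right) = \left(-30\right) \left(-6\right) = 180$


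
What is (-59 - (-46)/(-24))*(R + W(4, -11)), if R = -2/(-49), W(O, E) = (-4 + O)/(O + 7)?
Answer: -731/294 ≈ -2.4864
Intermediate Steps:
W(O, E) = (-4 + O)/(7 + O)
R = 2/49 (R = -2*(-1/49) = 2/49 ≈ 0.040816)
(-59 - (-46)/(-24))*(R + W(4, -11)) = (-59 - (-46)/(-24))*(2/49 + (-4 + 4)/(7 + 4)) = (-59 - (-46)*(-1)/24)*(2/49 + 0/11) = (-59 - 1*23/12)*(2/49 + (1/11)*0) = (-59 - 23/12)*(2/49 + 0) = -731/12*2/49 = -731/294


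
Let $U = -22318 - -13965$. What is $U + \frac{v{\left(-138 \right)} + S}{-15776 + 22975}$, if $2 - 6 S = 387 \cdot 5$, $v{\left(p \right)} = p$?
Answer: $- \frac{360802243}{43194} \approx -8353.1$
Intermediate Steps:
$S = - \frac{1933}{6}$ ($S = \frac{1}{3} - \frac{387 \cdot 5}{6} = \frac{1}{3} - \frac{645}{2} = - \frac{1933}{6} \approx -322.17$)
$U = -8353$ ($U = -22318 + 13965 = -8353$)
$U + \frac{v{\left(-138 \right)} + S}{-15776 + 22975} = -8353 + \frac{-138 - \frac{1933}{6}}{-15776 + 22975} = -8353 - \frac{2761}{6 \cdot 7199} = -8353 - \frac{2761}{43194} = - \frac{360802243}{43194}$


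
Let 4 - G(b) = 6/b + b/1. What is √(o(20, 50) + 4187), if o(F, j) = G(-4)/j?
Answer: √418719/10 ≈ 64.708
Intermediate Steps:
G(b) = 4 - b - 6/b (G(b) = 4 - (6/b + b/1) = 4 - (6/b + b*1) = 4 - (6/b + b) = 4 - (b + 6/b) = 4 + (-b - 6/b) = 4 - b - 6/b)
o(F, j) = 19/(2*j) (o(F, j) = (4 - 1*(-4) - 6/(-4))/j = (4 + 4 - 6*(-¼))/j = (4 + 4 + 3/2)/j = 19/(2*j))
√(o(20, 50) + 4187) = √((19/2)/50 + 4187) = √((19/2)*(1/50) + 4187) = √(19/100 + 4187) = √(418719/100) = √418719/10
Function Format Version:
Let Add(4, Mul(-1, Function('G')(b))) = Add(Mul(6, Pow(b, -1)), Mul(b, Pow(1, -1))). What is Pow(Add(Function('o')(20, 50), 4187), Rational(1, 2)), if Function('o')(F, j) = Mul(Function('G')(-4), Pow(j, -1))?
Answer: Mul(Rational(1, 10), Pow(418719, Rational(1, 2))) ≈ 64.708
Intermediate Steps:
Function('G')(b) = Add(4, Mul(-1, b), Mul(-6, Pow(b, -1))) (Function('G')(b) = Add(4, Mul(-1, Add(Mul(6, Pow(b, -1)), Mul(b, Pow(1, -1))))) = Add(4, Mul(-1, Add(Mul(6, Pow(b, -1)), Mul(b, 1)))) = Add(4, Mul(-1, Add(Mul(6, Pow(b, -1)), b))) = Add(4, Mul(-1, Add(b, Mul(6, Pow(b, -1))))) = Add(4, Add(Mul(-1, b), Mul(-6, Pow(b, -1)))) = Add(4, Mul(-1, b), Mul(-6, Pow(b, -1))))
Function('o')(F, j) = Mul(Rational(19, 2), Pow(j, -1)) (Function('o')(F, j) = Mul(Add(4, Mul(-1, -4), Mul(-6, Pow(-4, -1))), Pow(j, -1)) = Mul(Add(4, 4, Mul(-6, Rational(-1, 4))), Pow(j, -1)) = Mul(Add(4, 4, Rational(3, 2)), Pow(j, -1)) = Mul(Rational(19, 2), Pow(j, -1)))
Pow(Add(Function('o')(20, 50), 4187), Rational(1, 2)) = Pow(Add(Mul(Rational(19, 2), Pow(50, -1)), 4187), Rational(1, 2)) = Pow(Add(Mul(Rational(19, 2), Rational(1, 50)), 4187), Rational(1, 2)) = Pow(Add(Rational(19, 100), 4187), Rational(1, 2)) = Pow(Rational(418719, 100), Rational(1, 2)) = Mul(Rational(1, 10), Pow(418719, Rational(1, 2)))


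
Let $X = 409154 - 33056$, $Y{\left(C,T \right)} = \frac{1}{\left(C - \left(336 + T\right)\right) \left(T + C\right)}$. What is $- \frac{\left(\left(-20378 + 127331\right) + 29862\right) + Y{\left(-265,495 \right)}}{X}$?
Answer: $- \frac{34488325199}{94806783840} \approx -0.36377$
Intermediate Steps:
$Y{\left(C,T \right)} = \frac{1}{\left(C + T\right) \left(-336 + C - T\right)}$ ($Y{\left(C,T \right)} = \frac{1}{\left(-336 + C - T\right) \left(C + T\right)} = \frac{1}{\left(C + T\right) \left(-336 + C - T\right)}$)
$X = 376098$ ($X = 409154 - 33056 = 376098$)
$- \frac{\left(\left(-20378 + 127331\right) + 29862\right) + Y{\left(-265,495 \right)}}{X} = - \frac{\left(\left(-20378 + 127331\right) + 29862\right) + \frac{1}{\left(-265\right)^{2} - 495^{2} - -89040 - 166320}}{376098} = - \frac{\left(106953 + 29862\right) + \frac{1}{70225 - 245025 + 89040 - 166320}}{376098} = - \frac{136815 + \frac{1}{70225 - 245025 + 89040 - 166320}}{376098} = - \frac{136815 + \frac{1}{-252080}}{376098} = - \frac{136815 - \frac{1}{252080}}{376098} = - \frac{34488325199}{252080 \cdot 376098} = \left(-1\right) \frac{34488325199}{94806783840} = - \frac{34488325199}{94806783840}$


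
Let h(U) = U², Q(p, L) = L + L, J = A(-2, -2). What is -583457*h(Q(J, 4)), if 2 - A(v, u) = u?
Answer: -37341248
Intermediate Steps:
A(v, u) = 2 - u
J = 4 (J = 2 - 1*(-2) = 2 + 2 = 4)
Q(p, L) = 2*L
-583457*h(Q(J, 4)) = -583457*(2*4)² = -583457*8² = -583457*64 = -37341248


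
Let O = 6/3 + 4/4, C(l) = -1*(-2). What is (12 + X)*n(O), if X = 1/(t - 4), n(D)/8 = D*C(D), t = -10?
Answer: 4008/7 ≈ 572.57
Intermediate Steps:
C(l) = 2
O = 3 (O = 6*(1/3) + 4*(1/4) = 2 + 1 = 3)
n(D) = 16*D (n(D) = 8*(D*2) = 8*(2*D) = 16*D)
X = -1/14 (X = 1/(-10 - 4) = 1/(-14) = -1/14 ≈ -0.071429)
(12 + X)*n(O) = (12 - 1/14)*(16*3) = (167/14)*48 = 4008/7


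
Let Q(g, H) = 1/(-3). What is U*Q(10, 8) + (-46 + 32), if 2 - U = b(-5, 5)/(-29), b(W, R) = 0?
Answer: -44/3 ≈ -14.667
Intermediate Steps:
Q(g, H) = -⅓
U = 2 (U = 2 - 0/(-29) = 2 - 0*(-1)/29 = 2 - 1*0 = 2 + 0 = 2)
U*Q(10, 8) + (-46 + 32) = 2*(-⅓) + (-46 + 32) = -⅔ - 14 = -44/3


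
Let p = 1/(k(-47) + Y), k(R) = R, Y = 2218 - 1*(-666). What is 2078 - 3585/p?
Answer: -10168567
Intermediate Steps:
Y = 2884 (Y = 2218 + 666 = 2884)
p = 1/2837 (p = 1/(-47 + 2884) = 1/2837 ≈ 0.00035249)
2078 - 3585/p = 2078 - 3585/1/2837 = 2078 - 3585*2837 = 2078 - 10170645 = -10168567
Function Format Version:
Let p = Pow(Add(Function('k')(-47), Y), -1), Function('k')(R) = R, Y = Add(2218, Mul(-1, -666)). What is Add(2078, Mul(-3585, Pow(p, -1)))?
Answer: -10168567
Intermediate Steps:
Y = 2884 (Y = Add(2218, 666) = 2884)
p = Rational(1, 2837) (p = Pow(Add(-47, 2884), -1) = Pow(2837, -1) = Rational(1, 2837) ≈ 0.00035249)
Add(2078, Mul(-3585, Pow(p, -1))) = Add(2078, Mul(-3585, Pow(Rational(1, 2837), -1))) = Add(2078, Mul(-3585, 2837)) = Add(2078, -10170645) = -10168567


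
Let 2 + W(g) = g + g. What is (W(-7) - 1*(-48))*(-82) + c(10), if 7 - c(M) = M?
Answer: -2627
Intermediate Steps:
W(g) = -2 + 2*g (W(g) = -2 + (g + g) = -2 + 2*g)
c(M) = 7 - M
(W(-7) - 1*(-48))*(-82) + c(10) = ((-2 + 2*(-7)) - 1*(-48))*(-82) + (7 - 1*10) = ((-2 - 14) + 48)*(-82) + (7 - 10) = (-16 + 48)*(-82) - 3 = 32*(-82) - 3 = -2624 - 3 = -2627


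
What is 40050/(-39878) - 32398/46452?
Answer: -788092511/463103214 ≈ -1.7018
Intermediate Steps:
40050/(-39878) - 32398/46452 = 40050*(-1/39878) - 32398*1/46452 = -20025/19939 - 16199/23226 = -788092511/463103214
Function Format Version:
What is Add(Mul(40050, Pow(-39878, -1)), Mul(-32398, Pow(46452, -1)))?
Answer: Rational(-788092511, 463103214) ≈ -1.7018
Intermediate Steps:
Add(Mul(40050, Pow(-39878, -1)), Mul(-32398, Pow(46452, -1))) = Add(Mul(40050, Rational(-1, 39878)), Mul(-32398, Rational(1, 46452))) = Add(Rational(-20025, 19939), Rational(-16199, 23226)) = Rational(-788092511, 463103214)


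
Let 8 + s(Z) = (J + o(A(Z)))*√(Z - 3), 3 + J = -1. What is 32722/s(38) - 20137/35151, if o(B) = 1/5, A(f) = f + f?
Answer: 45963998521/77578257 - 621718*√35/2207 ≈ -1074.1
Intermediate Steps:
J = -4 (J = -3 - 1 = -4)
A(f) = 2*f
o(B) = ⅕
s(Z) = -8 - 19*√(-3 + Z)/5 (s(Z) = -8 + (-4 + ⅕)*√(Z - 3) = -8 - 19*√(-3 + Z)/5)
32722/s(38) - 20137/35151 = 32722/(-8 - 19*√(-3 + 38)/5) - 20137/35151 = 32722/(-8 - 19*√35/5) - 20137*1/35151 = 32722/(-8 - 19*√35/5) - 20137/35151 = -20137/35151 + 32722/(-8 - 19*√35/5)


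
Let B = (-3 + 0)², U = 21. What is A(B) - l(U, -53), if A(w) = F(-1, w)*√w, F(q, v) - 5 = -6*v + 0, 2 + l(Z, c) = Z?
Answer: -166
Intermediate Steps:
B = 9 (B = (-3)² = 9)
l(Z, c) = -2 + Z
F(q, v) = 5 - 6*v (F(q, v) = 5 + (-6*v + 0) = 5 - 6*v)
A(w) = √w*(5 - 6*w) (A(w) = (5 - 6*w)*√w = √w*(5 - 6*w))
A(B) - l(U, -53) = √9*(5 - 6*9) - (-2 + 21) = 3*(5 - 54) - 1*19 = 3*(-49) - 19 = -147 - 19 = -166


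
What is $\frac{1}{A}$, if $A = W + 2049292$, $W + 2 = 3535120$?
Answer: $\frac{1}{5584410} \approx 1.7907 \cdot 10^{-7}$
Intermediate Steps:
$W = 3535118$ ($W = -2 + 3535120 = 3535118$)
$A = 5584410$ ($A = 3535118 + 2049292 = 5584410$)
$\frac{1}{A} = \frac{1}{5584410}$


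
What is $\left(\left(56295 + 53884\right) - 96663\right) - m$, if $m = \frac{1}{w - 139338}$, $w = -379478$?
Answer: $\frac{7012317057}{518816} \approx 13516.0$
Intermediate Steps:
$m = - \frac{1}{518816}$ ($m = \frac{1}{-379478 - 139338} = \frac{1}{-518816} = - \frac{1}{518816} \approx -1.9275 \cdot 10^{-6}$)
$\left(\left(56295 + 53884\right) - 96663\right) - m = \left(\left(56295 + 53884\right) - 96663\right) - - \frac{1}{518816} = \left(110179 - 96663\right) + \frac{1}{518816} = 13516 + \frac{1}{518816} = \frac{7012317057}{518816}$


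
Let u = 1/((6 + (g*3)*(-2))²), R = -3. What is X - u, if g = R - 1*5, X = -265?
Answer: -772741/2916 ≈ -265.00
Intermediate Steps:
g = -8 (g = -3 - 1*5 = -3 - 5 = -8)
u = 1/2916 (u = 1/((6 - 8*3*(-2))²) = 1/((6 - 24*(-2))²) = 1/((6 + 48)²) = 1/(54²) = 1/2916 ≈ 0.00034294)
X - u = -265 - 1*1/2916 = -265 - 1/2916 = -772741/2916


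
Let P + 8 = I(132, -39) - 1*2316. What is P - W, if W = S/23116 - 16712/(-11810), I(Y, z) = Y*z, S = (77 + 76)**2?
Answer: -1020259238001/136499980 ≈ -7474.4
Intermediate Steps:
S = 23409 (S = 153**2 = 23409)
W = 331387441/136499980 (W = 23409/23116 - 16712/(-11810) = 23409*(1/23116) - 16712*(-1/11810) = 23409/23116 + 8356/5905 = 331387441/136499980 ≈ 2.4277)
P = -7472 (P = -8 + (132*(-39) - 1*2316) = -8 + (-5148 - 2316) = -8 - 7464 = -7472)
P - W = -7472 - 1*331387441/136499980 = -7472 - 331387441/136499980 = -1020259238001/136499980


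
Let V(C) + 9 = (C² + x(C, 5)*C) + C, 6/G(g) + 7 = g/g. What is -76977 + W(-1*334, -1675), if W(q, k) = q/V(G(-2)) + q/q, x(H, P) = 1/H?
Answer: -307737/4 ≈ -76934.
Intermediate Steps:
G(g) = -1 (G(g) = 6/(-7 + g/g) = 6/(-7 + 1) = 6/(-6) = 6*(-⅙) = -1)
V(C) = -8 + C + C² (V(C) = -9 + ((C² + C/C) + C) = -9 + ((C² + 1) + C) = -9 + ((1 + C²) + C) = -9 + (1 + C + C²) = -8 + C + C²)
W(q, k) = 1 - q/8 (W(q, k) = q/(-8 - 1 + (-1)²) + q/q = q/(-8 - 1 + 1) + 1 = q/(-8) + 1 = q*(-⅛) + 1 = -q/8 + 1 = 1 - q/8)
-76977 + W(-1*334, -1675) = -76977 + (1 - (-1)*334/8) = -76977 + (1 - ⅛*(-334)) = -76977 + (1 + 167/4) = -76977 + 171/4 = -307737/4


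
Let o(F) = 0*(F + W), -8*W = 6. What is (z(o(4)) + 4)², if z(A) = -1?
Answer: 9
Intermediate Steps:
W = -¾ (W = -⅛*6 = -¾ ≈ -0.75000)
o(F) = 0 (o(F) = 0*(F - ¾) = 0*(-¾ + F) = 0)
(z(o(4)) + 4)² = (-1 + 4)² = 3² = 9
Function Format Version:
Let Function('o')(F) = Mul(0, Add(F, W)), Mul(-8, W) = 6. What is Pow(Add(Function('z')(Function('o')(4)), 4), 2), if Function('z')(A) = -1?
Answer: 9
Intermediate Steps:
W = Rational(-3, 4) (W = Mul(Rational(-1, 8), 6) = Rational(-3, 4) ≈ -0.75000)
Function('o')(F) = 0 (Function('o')(F) = Mul(0, Add(F, Rational(-3, 4))) = Mul(0, Add(Rational(-3, 4), F)) = 0)
Pow(Add(Function('z')(Function('o')(4)), 4), 2) = Pow(Add(-1, 4), 2) = Pow(3, 2) = 9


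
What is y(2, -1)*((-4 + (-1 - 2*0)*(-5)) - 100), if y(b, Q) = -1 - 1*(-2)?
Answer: -99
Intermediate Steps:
y(b, Q) = 1 (y(b, Q) = -1 + 2 = 1)
y(2, -1)*((-4 + (-1 - 2*0)*(-5)) - 100) = 1*((-4 + (-1 - 2*0)*(-5)) - 100) = 1*((-4 + (-1 + 0)*(-5)) - 100) = 1*((-4 - 1*(-5)) - 100) = 1*((-4 + 5) - 100) = 1*(1 - 100) = 1*(-99) = -99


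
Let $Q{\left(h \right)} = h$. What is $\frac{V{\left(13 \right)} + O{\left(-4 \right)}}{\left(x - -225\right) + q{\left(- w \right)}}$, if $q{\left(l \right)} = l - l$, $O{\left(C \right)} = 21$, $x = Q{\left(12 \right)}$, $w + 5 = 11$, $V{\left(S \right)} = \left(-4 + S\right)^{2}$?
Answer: $\frac{34}{79} \approx 0.43038$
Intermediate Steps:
$w = 6$ ($w = -5 + 11 = 6$)
$x = 12$
$q{\left(l \right)} = 0$
$\frac{V{\left(13 \right)} + O{\left(-4 \right)}}{\left(x - -225\right) + q{\left(- w \right)}} = \frac{\left(-4 + 13\right)^{2} + 21}{\left(12 - -225\right) + 0} = \frac{9^{2} + 21}{\left(12 + 225\right) + 0} = \frac{81 + 21}{237 + 0} = \frac{102}{237} = 102 \cdot \frac{1}{237} = \frac{34}{79}$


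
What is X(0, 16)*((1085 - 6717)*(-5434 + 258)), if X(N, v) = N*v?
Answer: 0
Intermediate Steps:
X(0, 16)*((1085 - 6717)*(-5434 + 258)) = (0*16)*((1085 - 6717)*(-5434 + 258)) = 0*(-5632*(-5176)) = 0*29151232 = 0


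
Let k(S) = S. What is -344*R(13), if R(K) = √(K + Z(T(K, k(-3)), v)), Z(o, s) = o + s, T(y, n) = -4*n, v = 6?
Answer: -344*√31 ≈ -1915.3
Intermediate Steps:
R(K) = √(18 + K) (R(K) = √(K + (-4*(-3) + 6)) = √(K + (12 + 6)) = √(K + 18) = √(18 + K))
-344*R(13) = -344*√(18 + 13) = -344*√31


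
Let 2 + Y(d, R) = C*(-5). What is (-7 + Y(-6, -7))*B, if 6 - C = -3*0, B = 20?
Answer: -780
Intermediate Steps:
C = 6 (C = 6 - (-3)*0 = 6 - 1*0 = 6 + 0 = 6)
Y(d, R) = -32 (Y(d, R) = -2 + 6*(-5) = -2 - 30 = -32)
(-7 + Y(-6, -7))*B = (-7 - 32)*20 = -39*20 = -780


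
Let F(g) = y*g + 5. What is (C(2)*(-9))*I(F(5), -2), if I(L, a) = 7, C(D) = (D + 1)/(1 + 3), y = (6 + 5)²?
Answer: -189/4 ≈ -47.250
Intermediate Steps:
y = 121 (y = 11² = 121)
F(g) = 5 + 121*g (F(g) = 121*g + 5 = 5 + 121*g)
C(D) = ¼ + D/4 (C(D) = (1 + D)/4 = (1 + D)*(¼) = ¼ + D/4)
(C(2)*(-9))*I(F(5), -2) = ((¼ + (¼)*2)*(-9))*7 = ((¼ + ½)*(-9))*7 = ((¾)*(-9))*7 = -27/4*7 = -189/4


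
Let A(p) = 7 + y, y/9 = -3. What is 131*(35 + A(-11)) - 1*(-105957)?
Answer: 107922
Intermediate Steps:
y = -27 (y = 9*(-3) = -27)
A(p) = -20 (A(p) = 7 - 27 = -20)
131*(35 + A(-11)) - 1*(-105957) = 131*(35 - 20) - 1*(-105957) = 131*15 + 105957 = 1965 + 105957 = 107922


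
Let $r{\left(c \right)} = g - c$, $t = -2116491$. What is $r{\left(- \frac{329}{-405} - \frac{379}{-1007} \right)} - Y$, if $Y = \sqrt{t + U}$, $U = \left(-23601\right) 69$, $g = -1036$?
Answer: $- \frac{423001858}{407835} - 8 i \sqrt{58515} \approx -1037.2 - 1935.2 i$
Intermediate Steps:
$U = -1628469$
$r{\left(c \right)} = -1036 - c$
$Y = 8 i \sqrt{58515}$ ($Y = \sqrt{-2116491 - 1628469} = \sqrt{-3744960} = 8 i \sqrt{58515} \approx 1935.2 i$)
$r{\left(- \frac{329}{-405} - \frac{379}{-1007} \right)} - Y = \left(-1036 - \left(- \frac{329}{-405} - \frac{379}{-1007}\right)\right) - 8 i \sqrt{58515} = \left(-1036 - \left(\left(-329\right) \left(- \frac{1}{405}\right) - - \frac{379}{1007}\right)\right) - 8 i \sqrt{58515} = \left(-1036 - \left(\frac{329}{405} + \frac{379}{1007}\right)\right) - 8 i \sqrt{58515} = \left(-1036 - \frac{484798}{407835}\right) - 8 i \sqrt{58515} = - \frac{423001858}{407835} - 8 i \sqrt{58515}$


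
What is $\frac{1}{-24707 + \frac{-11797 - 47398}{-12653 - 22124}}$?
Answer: $- \frac{34777}{859176144} \approx -4.0477 \cdot 10^{-5}$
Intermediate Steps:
$\frac{1}{-24707 + \frac{-11797 - 47398}{-12653 - 22124}} = \frac{1}{-24707 - \frac{59195}{-34777}} = \frac{1}{-24707 - - \frac{59195}{34777}} = \frac{1}{-24707 + \frac{59195}{34777}} = \frac{1}{- \frac{859176144}{34777}} = - \frac{34777}{859176144}$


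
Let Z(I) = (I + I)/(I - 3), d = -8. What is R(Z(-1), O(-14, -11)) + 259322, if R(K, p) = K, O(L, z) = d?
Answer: 518645/2 ≈ 2.5932e+5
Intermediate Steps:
O(L, z) = -8
Z(I) = 2*I/(-3 + I) (Z(I) = (2*I)/(-3 + I) = 2*I/(-3 + I))
R(Z(-1), O(-14, -11)) + 259322 = 2*(-1)/(-3 - 1) + 259322 = 2*(-1)/(-4) + 259322 = 2*(-1)*(-¼) + 259322 = ½ + 259322 = 518645/2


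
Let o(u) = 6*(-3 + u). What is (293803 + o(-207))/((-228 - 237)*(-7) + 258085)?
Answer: 292543/261340 ≈ 1.1194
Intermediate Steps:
o(u) = -18 + 6*u
(293803 + o(-207))/((-228 - 237)*(-7) + 258085) = (293803 + (-18 + 6*(-207)))/((-228 - 237)*(-7) + 258085) = (293803 + (-18 - 1242))/(-465*(-7) + 258085) = (293803 - 1260)/(3255 + 258085) = 292543/261340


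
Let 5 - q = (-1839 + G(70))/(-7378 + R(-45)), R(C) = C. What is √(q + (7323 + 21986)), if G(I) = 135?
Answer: √1615215983914/7423 ≈ 171.21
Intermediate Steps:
q = 35411/7423 (q = 5 - (-1839 + 135)/(-7378 - 45) = 5 - (-1704)/(-7423) = 5 - (-1704)*(-1)/7423 = 5 - 1*1704/7423 = 5 - 1704/7423 = 35411/7423 ≈ 4.7704)
√(q + (7323 + 21986)) = √(35411/7423 + (7323 + 21986)) = √(35411/7423 + 29309) = √(217596118/7423) = √1615215983914/7423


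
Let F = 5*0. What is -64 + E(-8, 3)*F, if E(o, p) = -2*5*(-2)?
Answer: -64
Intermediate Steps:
E(o, p) = 20 (E(o, p) = -10*(-2) = 20)
F = 0
-64 + E(-8, 3)*F = -64 + 20*0 = -64 + 0 = -64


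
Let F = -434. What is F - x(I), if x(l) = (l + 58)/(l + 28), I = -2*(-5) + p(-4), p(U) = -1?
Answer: -16125/37 ≈ -435.81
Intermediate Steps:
I = 9 (I = -2*(-5) - 1 = 10 - 1 = 9)
x(l) = (58 + l)/(28 + l)
F - x(I) = -434 - (58 + 9)/(28 + 9) = -434 - 67/37 = -16125/37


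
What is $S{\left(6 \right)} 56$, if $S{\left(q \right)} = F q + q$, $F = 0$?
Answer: $336$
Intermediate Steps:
$S{\left(q \right)} = q$ ($S{\left(q \right)} = 0 q + q = 0 + q = q$)
$S{\left(6 \right)} 56 = 6 \cdot 56 = 336$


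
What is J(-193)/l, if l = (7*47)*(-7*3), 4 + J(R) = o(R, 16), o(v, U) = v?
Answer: 197/6909 ≈ 0.028514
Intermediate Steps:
J(R) = -4 + R
l = -6909 (l = 329*(-21) = -6909)
J(-193)/l = (-4 - 193)/(-6909) = -197*(-1/6909) = 197/6909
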